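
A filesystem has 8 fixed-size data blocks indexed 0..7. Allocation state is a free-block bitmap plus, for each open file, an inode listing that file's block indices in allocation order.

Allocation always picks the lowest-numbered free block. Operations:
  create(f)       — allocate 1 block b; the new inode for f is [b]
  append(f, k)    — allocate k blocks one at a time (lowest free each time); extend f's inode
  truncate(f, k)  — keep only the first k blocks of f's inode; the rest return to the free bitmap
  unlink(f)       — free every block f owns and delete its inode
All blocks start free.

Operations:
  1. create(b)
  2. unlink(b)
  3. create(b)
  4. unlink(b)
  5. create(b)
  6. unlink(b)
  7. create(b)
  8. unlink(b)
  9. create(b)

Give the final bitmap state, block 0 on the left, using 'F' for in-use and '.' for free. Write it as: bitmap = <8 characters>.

[1] create(b) — b=0 (map F.......)
[2] unlink(b) —  (map ........)
[3] create(b) — b=0 (map F.......)
[4] unlink(b) —  (map ........)
[5] create(b) — b=0 (map F.......)
[6] unlink(b) —  (map ........)
[7] create(b) — b=0 (map F.......)
[8] unlink(b) —  (map ........)
[9] create(b) — b=0 (map F.......)

bitmap = F.......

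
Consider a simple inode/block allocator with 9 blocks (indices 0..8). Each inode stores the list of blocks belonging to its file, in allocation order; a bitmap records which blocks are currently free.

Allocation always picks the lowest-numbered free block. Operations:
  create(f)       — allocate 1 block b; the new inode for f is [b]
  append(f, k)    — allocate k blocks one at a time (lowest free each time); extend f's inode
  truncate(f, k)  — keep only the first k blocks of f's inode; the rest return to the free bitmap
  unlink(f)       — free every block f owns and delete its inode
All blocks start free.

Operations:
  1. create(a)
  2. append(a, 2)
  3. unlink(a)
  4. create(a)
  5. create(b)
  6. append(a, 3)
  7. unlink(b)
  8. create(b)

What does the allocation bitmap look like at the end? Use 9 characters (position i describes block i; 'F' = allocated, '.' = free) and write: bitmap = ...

after create(a) → a:[0]  free=[F........]
after append(a, 2) → a:[0, 1, 2]  free=[FFF......]
after unlink(a) →   free=[.........]
after create(a) → a:[0]  free=[F........]
after create(b) → a:[0], b:[1]  free=[FF.......]
after append(a, 3) → a:[0, 2, 3, 4], b:[1]  free=[FFFFF....]
after unlink(b) → a:[0, 2, 3, 4]  free=[F.FFF....]
after create(b) → a:[0, 2, 3, 4], b:[1]  free=[FFFFF....]

bitmap = FFFFF....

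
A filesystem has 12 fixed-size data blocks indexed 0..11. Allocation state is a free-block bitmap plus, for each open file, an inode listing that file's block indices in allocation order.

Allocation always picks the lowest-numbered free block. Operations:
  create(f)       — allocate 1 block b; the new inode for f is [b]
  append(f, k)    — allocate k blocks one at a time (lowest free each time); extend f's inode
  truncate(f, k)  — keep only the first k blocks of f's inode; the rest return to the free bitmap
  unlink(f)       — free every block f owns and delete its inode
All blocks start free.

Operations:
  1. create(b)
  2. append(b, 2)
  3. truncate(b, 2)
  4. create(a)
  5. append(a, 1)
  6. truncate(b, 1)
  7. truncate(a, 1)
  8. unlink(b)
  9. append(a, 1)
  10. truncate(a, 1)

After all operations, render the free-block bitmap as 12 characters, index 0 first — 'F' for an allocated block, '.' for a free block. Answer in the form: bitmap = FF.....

bitmap = ..F.........

  1. create(b)  ⇒  F...........  {b→[0]}
  2. append(b, 2)  ⇒  FFF.........  {b→[0, 1, 2]}
  3. truncate(b, 2)  ⇒  FF..........  {b→[0, 1]}
  4. create(a)  ⇒  FFF.........  {a→[2]; b→[0, 1]}
  5. append(a, 1)  ⇒  FFFF........  {a→[2, 3]; b→[0, 1]}
  6. truncate(b, 1)  ⇒  F.FF........  {a→[2, 3]; b→[0]}
  7. truncate(a, 1)  ⇒  F.F.........  {a→[2]; b→[0]}
  8. unlink(b)  ⇒  ..F.........  {a→[2]}
  9. append(a, 1)  ⇒  F.F.........  {a→[2, 0]}
  10. truncate(a, 1)  ⇒  ..F.........  {a→[2]}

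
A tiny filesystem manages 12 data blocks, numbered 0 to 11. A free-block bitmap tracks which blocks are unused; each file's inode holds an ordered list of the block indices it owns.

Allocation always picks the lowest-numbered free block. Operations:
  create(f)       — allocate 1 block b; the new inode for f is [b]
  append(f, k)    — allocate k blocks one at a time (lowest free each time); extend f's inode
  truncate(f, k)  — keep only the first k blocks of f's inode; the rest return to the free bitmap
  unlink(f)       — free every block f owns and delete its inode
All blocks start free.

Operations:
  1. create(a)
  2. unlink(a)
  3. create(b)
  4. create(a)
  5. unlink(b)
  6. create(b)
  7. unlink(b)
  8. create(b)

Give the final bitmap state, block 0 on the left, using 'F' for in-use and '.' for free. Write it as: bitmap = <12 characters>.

  1. create(a)  ⇒  F...........  {a→[0]}
  2. unlink(a)  ⇒  ............  {}
  3. create(b)  ⇒  F...........  {b→[0]}
  4. create(a)  ⇒  FF..........  {a→[1]; b→[0]}
  5. unlink(b)  ⇒  .F..........  {a→[1]}
  6. create(b)  ⇒  FF..........  {a→[1]; b→[0]}
  7. unlink(b)  ⇒  .F..........  {a→[1]}
  8. create(b)  ⇒  FF..........  {a→[1]; b→[0]}

bitmap = FF..........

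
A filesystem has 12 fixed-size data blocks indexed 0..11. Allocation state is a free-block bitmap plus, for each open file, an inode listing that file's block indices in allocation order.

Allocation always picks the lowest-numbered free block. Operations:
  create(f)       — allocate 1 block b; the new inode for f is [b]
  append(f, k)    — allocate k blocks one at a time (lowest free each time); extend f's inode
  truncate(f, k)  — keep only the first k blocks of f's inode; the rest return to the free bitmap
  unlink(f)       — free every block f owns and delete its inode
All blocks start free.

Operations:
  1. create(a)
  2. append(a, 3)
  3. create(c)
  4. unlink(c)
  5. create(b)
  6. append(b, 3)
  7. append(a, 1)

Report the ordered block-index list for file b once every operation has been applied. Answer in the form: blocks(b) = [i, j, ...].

blocks(b) = [4, 5, 6, 7]

[1] create(a) — a=0 (map F...........)
[2] append(a, 3) — a=0,1,2,3 (map FFFF........)
[3] create(c) — a=0,1,2,3 c=4 (map FFFFF.......)
[4] unlink(c) — a=0,1,2,3 (map FFFF........)
[5] create(b) — a=0,1,2,3 b=4 (map FFFFF.......)
[6] append(b, 3) — a=0,1,2,3 b=4,5,6,7 (map FFFFFFFF....)
[7] append(a, 1) — a=0,1,2,3,8 b=4,5,6,7 (map FFFFFFFFF...)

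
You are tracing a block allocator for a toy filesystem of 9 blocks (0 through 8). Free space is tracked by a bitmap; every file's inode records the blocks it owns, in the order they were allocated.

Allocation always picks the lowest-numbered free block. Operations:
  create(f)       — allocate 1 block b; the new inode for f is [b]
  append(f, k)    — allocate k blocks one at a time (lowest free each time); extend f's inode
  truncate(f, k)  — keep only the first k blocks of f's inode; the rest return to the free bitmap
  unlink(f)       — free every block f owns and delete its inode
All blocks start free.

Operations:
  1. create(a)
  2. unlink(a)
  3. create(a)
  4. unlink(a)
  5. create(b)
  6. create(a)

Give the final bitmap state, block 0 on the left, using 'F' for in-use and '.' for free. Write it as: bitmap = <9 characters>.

[1] create(a) — a=0 (map F........)
[2] unlink(a) —  (map .........)
[3] create(a) — a=0 (map F........)
[4] unlink(a) —  (map .........)
[5] create(b) — b=0 (map F........)
[6] create(a) — a=1 b=0 (map FF.......)

bitmap = FF.......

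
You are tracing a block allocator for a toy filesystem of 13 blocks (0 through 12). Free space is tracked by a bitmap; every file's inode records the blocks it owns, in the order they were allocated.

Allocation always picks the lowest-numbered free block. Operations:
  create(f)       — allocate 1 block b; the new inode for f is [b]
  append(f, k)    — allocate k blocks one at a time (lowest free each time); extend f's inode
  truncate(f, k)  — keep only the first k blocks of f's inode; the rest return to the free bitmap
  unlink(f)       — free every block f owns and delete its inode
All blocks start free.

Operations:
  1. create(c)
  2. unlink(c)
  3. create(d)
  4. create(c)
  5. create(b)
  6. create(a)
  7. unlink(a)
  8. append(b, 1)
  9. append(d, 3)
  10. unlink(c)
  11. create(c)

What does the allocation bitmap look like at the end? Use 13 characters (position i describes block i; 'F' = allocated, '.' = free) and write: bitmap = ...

create(c): bitmap=F............ | c=[0]
unlink(c): bitmap=............. | 
create(d): bitmap=F............ | d=[0]
create(c): bitmap=FF........... | c=[1] d=[0]
create(b): bitmap=FFF.......... | b=[2] c=[1] d=[0]
create(a): bitmap=FFFF......... | a=[3] b=[2] c=[1] d=[0]
unlink(a): bitmap=FFF.......... | b=[2] c=[1] d=[0]
append(b, 1): bitmap=FFFF......... | b=[2, 3] c=[1] d=[0]
append(d, 3): bitmap=FFFFFFF...... | b=[2, 3] c=[1] d=[0, 4, 5, 6]
unlink(c): bitmap=F.FFFFF...... | b=[2, 3] d=[0, 4, 5, 6]
create(c): bitmap=FFFFFFF...... | b=[2, 3] c=[1] d=[0, 4, 5, 6]

bitmap = FFFFFFF......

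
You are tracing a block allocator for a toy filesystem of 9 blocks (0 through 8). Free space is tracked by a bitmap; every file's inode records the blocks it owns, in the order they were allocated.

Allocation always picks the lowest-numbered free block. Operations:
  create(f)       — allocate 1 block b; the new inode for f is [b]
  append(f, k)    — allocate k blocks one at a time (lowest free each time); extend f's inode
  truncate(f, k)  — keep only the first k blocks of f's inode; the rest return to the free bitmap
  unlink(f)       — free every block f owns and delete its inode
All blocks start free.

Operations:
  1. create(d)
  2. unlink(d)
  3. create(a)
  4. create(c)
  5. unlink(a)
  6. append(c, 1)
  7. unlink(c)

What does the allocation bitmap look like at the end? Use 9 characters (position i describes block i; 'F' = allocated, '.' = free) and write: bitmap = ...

[1] create(d) — d=0 (map F........)
[2] unlink(d) —  (map .........)
[3] create(a) — a=0 (map F........)
[4] create(c) — a=0 c=1 (map FF.......)
[5] unlink(a) — c=1 (map .F.......)
[6] append(c, 1) — c=1,0 (map FF.......)
[7] unlink(c) —  (map .........)

bitmap = .........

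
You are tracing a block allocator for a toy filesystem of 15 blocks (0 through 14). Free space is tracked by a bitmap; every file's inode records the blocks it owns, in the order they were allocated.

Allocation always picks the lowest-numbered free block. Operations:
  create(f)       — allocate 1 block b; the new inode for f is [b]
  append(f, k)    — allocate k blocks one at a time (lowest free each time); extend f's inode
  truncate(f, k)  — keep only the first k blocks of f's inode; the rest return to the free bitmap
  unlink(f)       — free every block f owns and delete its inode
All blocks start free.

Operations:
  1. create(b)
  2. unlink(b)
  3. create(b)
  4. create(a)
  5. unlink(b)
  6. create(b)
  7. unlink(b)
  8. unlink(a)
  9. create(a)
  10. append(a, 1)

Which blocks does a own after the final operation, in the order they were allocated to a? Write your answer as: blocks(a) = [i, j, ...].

blocks(a) = [0, 1]

create(b): bitmap=F.............. | b=[0]
unlink(b): bitmap=............... | 
create(b): bitmap=F.............. | b=[0]
create(a): bitmap=FF............. | a=[1] b=[0]
unlink(b): bitmap=.F............. | a=[1]
create(b): bitmap=FF............. | a=[1] b=[0]
unlink(b): bitmap=.F............. | a=[1]
unlink(a): bitmap=............... | 
create(a): bitmap=F.............. | a=[0]
append(a, 1): bitmap=FF............. | a=[0, 1]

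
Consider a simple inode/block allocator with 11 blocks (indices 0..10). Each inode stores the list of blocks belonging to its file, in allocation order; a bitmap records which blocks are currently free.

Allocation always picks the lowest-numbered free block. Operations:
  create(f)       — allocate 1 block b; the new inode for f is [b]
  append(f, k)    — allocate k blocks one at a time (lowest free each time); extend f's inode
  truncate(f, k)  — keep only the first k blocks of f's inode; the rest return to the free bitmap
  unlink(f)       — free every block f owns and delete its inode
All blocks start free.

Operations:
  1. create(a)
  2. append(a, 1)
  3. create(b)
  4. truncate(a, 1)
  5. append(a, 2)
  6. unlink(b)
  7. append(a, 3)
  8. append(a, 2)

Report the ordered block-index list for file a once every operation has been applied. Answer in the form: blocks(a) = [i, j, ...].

blocks(a) = [0, 1, 3, 2, 4, 5, 6, 7]

after create(a) → a:[0]  free=[F..........]
after append(a, 1) → a:[0, 1]  free=[FF.........]
after create(b) → a:[0, 1], b:[2]  free=[FFF........]
after truncate(a, 1) → a:[0], b:[2]  free=[F.F........]
after append(a, 2) → a:[0, 1, 3], b:[2]  free=[FFFF.......]
after unlink(b) → a:[0, 1, 3]  free=[FF.F.......]
after append(a, 3) → a:[0, 1, 3, 2, 4, 5]  free=[FFFFFF.....]
after append(a, 2) → a:[0, 1, 3, 2, 4, 5, 6, 7]  free=[FFFFFFFF...]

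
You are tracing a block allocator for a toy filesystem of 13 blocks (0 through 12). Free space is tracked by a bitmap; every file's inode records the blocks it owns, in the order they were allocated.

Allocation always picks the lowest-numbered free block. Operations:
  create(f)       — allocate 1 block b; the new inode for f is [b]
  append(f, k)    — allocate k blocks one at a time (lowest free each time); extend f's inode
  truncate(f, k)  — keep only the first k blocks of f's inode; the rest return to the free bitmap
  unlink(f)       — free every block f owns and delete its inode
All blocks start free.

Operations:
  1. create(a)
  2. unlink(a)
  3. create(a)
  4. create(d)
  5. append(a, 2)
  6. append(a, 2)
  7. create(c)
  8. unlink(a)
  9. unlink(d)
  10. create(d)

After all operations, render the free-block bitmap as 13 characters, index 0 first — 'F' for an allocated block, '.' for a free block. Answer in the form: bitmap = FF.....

create(a): bitmap=F............ | a=[0]
unlink(a): bitmap=............. | 
create(a): bitmap=F............ | a=[0]
create(d): bitmap=FF........... | a=[0] d=[1]
append(a, 2): bitmap=FFFF......... | a=[0, 2, 3] d=[1]
append(a, 2): bitmap=FFFFFF....... | a=[0, 2, 3, 4, 5] d=[1]
create(c): bitmap=FFFFFFF...... | a=[0, 2, 3, 4, 5] c=[6] d=[1]
unlink(a): bitmap=.F....F...... | c=[6] d=[1]
unlink(d): bitmap=......F...... | c=[6]
create(d): bitmap=F.....F...... | c=[6] d=[0]

bitmap = F.....F......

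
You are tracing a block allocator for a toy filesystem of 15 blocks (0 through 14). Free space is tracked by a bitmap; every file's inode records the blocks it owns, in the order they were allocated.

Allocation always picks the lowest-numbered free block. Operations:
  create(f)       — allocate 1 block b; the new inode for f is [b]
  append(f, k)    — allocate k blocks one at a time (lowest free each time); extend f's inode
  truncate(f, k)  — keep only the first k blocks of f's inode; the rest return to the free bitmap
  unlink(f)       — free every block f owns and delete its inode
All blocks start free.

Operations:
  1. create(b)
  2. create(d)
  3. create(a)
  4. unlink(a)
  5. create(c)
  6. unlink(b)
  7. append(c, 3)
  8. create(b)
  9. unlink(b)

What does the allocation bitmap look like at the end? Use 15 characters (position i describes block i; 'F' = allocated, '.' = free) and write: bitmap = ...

bitmap = FFFFF..........

after create(b) → b:[0]  free=[F..............]
after create(d) → b:[0], d:[1]  free=[FF.............]
after create(a) → a:[2], b:[0], d:[1]  free=[FFF............]
after unlink(a) → b:[0], d:[1]  free=[FF.............]
after create(c) → b:[0], c:[2], d:[1]  free=[FFF............]
after unlink(b) → c:[2], d:[1]  free=[.FF............]
after append(c, 3) → c:[2, 0, 3, 4], d:[1]  free=[FFFFF..........]
after create(b) → b:[5], c:[2, 0, 3, 4], d:[1]  free=[FFFFFF.........]
after unlink(b) → c:[2, 0, 3, 4], d:[1]  free=[FFFFF..........]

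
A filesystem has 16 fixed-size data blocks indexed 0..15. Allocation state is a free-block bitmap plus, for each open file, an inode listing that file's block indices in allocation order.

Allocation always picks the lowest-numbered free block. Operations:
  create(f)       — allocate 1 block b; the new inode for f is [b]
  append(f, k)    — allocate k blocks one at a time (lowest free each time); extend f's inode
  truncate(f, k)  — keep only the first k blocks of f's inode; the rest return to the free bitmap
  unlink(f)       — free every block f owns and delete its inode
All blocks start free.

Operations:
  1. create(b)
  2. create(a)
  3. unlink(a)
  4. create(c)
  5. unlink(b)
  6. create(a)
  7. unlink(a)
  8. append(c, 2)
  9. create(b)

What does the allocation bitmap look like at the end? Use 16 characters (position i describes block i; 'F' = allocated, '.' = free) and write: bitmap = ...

[1] create(b) — b=0 (map F...............)
[2] create(a) — a=1 b=0 (map FF..............)
[3] unlink(a) — b=0 (map F...............)
[4] create(c) — b=0 c=1 (map FF..............)
[5] unlink(b) — c=1 (map .F..............)
[6] create(a) — a=0 c=1 (map FF..............)
[7] unlink(a) — c=1 (map .F..............)
[8] append(c, 2) — c=1,0,2 (map FFF.............)
[9] create(b) — b=3 c=1,0,2 (map FFFF............)

bitmap = FFFF............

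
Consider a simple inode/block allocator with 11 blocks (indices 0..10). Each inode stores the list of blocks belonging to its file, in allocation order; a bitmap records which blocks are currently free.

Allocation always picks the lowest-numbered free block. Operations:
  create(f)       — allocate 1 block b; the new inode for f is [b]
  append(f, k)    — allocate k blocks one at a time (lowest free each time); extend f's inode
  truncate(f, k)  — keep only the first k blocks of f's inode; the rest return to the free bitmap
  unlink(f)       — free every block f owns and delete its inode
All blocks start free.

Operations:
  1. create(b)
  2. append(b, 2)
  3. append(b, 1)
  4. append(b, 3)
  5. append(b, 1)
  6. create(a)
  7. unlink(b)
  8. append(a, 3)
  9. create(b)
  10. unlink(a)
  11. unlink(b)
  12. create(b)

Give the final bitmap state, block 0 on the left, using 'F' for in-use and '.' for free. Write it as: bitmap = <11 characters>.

bitmap = F..........

after create(b) → b:[0]  free=[F..........]
after append(b, 2) → b:[0, 1, 2]  free=[FFF........]
after append(b, 1) → b:[0, 1, 2, 3]  free=[FFFF.......]
after append(b, 3) → b:[0, 1, 2, 3, 4, 5, 6]  free=[FFFFFFF....]
after append(b, 1) → b:[0, 1, 2, 3, 4, 5, 6, 7]  free=[FFFFFFFF...]
after create(a) → a:[8], b:[0, 1, 2, 3, 4, 5, 6, 7]  free=[FFFFFFFFF..]
after unlink(b) → a:[8]  free=[........F..]
after append(a, 3) → a:[8, 0, 1, 2]  free=[FFF.....F..]
after create(b) → a:[8, 0, 1, 2], b:[3]  free=[FFFF....F..]
after unlink(a) → b:[3]  free=[...F.......]
after unlink(b) →   free=[...........]
after create(b) → b:[0]  free=[F..........]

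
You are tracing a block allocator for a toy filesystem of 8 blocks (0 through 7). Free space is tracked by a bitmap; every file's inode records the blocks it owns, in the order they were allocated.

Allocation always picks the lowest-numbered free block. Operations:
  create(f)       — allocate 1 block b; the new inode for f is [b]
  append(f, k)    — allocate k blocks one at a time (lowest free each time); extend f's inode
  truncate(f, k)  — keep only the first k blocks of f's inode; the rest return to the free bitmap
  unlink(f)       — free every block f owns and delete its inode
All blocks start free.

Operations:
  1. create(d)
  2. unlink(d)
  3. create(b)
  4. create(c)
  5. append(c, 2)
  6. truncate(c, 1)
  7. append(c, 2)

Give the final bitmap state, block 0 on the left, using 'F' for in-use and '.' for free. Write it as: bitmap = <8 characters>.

create(d): bitmap=F....... | d=[0]
unlink(d): bitmap=........ | 
create(b): bitmap=F....... | b=[0]
create(c): bitmap=FF...... | b=[0] c=[1]
append(c, 2): bitmap=FFFF.... | b=[0] c=[1, 2, 3]
truncate(c, 1): bitmap=FF...... | b=[0] c=[1]
append(c, 2): bitmap=FFFF.... | b=[0] c=[1, 2, 3]

bitmap = FFFF....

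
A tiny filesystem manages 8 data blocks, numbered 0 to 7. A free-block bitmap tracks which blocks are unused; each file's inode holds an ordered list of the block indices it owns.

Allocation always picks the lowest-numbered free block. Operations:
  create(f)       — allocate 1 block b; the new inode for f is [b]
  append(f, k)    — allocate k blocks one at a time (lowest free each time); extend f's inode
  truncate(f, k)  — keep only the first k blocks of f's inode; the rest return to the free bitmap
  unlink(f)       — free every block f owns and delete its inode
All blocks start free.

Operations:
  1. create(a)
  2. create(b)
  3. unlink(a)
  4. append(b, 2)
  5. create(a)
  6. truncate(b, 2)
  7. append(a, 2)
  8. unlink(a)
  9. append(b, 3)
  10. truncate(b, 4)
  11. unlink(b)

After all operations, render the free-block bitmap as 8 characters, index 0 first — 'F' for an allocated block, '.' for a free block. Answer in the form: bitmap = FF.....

bitmap = ........

after create(a) → a:[0]  free=[F.......]
after create(b) → a:[0], b:[1]  free=[FF......]
after unlink(a) → b:[1]  free=[.F......]
after append(b, 2) → b:[1, 0, 2]  free=[FFF.....]
after create(a) → a:[3], b:[1, 0, 2]  free=[FFFF....]
after truncate(b, 2) → a:[3], b:[1, 0]  free=[FF.F....]
after append(a, 2) → a:[3, 2, 4], b:[1, 0]  free=[FFFFF...]
after unlink(a) → b:[1, 0]  free=[FF......]
after append(b, 3) → b:[1, 0, 2, 3, 4]  free=[FFFFF...]
after truncate(b, 4) → b:[1, 0, 2, 3]  free=[FFFF....]
after unlink(b) →   free=[........]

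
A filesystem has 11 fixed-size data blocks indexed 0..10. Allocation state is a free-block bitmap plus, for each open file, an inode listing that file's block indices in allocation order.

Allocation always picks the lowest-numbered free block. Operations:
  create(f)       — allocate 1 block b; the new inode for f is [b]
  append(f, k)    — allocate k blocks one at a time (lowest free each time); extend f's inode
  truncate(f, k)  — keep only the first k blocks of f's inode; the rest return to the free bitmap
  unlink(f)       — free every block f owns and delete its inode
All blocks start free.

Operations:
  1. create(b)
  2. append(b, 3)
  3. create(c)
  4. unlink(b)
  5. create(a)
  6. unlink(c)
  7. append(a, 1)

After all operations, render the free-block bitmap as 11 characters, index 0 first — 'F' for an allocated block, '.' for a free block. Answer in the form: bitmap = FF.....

  1. create(b)  ⇒  F..........  {b→[0]}
  2. append(b, 3)  ⇒  FFFF.......  {b→[0, 1, 2, 3]}
  3. create(c)  ⇒  FFFFF......  {b→[0, 1, 2, 3]; c→[4]}
  4. unlink(b)  ⇒  ....F......  {c→[4]}
  5. create(a)  ⇒  F...F......  {a→[0]; c→[4]}
  6. unlink(c)  ⇒  F..........  {a→[0]}
  7. append(a, 1)  ⇒  FF.........  {a→[0, 1]}

bitmap = FF.........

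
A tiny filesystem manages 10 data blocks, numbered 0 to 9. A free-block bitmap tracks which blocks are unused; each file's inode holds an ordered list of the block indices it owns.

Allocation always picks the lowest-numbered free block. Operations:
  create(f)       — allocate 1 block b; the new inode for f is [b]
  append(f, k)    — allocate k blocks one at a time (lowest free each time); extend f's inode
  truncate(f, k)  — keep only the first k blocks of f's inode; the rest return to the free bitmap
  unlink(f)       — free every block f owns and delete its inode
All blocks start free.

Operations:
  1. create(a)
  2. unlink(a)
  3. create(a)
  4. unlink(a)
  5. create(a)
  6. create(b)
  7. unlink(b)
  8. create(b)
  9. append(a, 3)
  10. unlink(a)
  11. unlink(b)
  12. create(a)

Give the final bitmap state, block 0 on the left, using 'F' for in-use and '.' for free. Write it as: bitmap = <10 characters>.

bitmap = F.........

[1] create(a) — a=0 (map F.........)
[2] unlink(a) —  (map ..........)
[3] create(a) — a=0 (map F.........)
[4] unlink(a) —  (map ..........)
[5] create(a) — a=0 (map F.........)
[6] create(b) — a=0 b=1 (map FF........)
[7] unlink(b) — a=0 (map F.........)
[8] create(b) — a=0 b=1 (map FF........)
[9] append(a, 3) — a=0,2,3,4 b=1 (map FFFFF.....)
[10] unlink(a) — b=1 (map .F........)
[11] unlink(b) —  (map ..........)
[12] create(a) — a=0 (map F.........)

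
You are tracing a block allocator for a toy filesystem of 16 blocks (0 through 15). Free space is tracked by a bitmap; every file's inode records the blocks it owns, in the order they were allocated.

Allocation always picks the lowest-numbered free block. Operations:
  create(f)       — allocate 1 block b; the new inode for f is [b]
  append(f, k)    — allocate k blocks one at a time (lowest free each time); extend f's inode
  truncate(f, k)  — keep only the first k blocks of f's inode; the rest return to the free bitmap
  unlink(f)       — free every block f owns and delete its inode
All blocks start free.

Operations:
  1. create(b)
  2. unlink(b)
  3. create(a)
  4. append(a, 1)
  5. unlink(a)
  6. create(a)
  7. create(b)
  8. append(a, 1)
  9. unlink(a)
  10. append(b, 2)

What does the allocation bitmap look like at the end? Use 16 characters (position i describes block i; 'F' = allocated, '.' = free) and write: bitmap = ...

create(b): bitmap=F............... | b=[0]
unlink(b): bitmap=................ | 
create(a): bitmap=F............... | a=[0]
append(a, 1): bitmap=FF.............. | a=[0, 1]
unlink(a): bitmap=................ | 
create(a): bitmap=F............... | a=[0]
create(b): bitmap=FF.............. | a=[0] b=[1]
append(a, 1): bitmap=FFF............. | a=[0, 2] b=[1]
unlink(a): bitmap=.F.............. | b=[1]
append(b, 2): bitmap=FFF............. | b=[1, 0, 2]

bitmap = FFF.............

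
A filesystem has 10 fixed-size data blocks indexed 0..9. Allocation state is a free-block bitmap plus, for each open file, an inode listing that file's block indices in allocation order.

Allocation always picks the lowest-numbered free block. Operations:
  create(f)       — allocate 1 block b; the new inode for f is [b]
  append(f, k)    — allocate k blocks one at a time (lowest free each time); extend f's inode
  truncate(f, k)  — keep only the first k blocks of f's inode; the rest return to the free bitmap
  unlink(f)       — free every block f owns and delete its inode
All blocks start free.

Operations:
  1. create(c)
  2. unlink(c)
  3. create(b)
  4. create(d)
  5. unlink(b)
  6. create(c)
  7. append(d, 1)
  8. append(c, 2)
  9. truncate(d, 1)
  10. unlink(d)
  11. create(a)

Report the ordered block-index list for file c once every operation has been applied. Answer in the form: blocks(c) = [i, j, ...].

  1. create(c)  ⇒  F.........  {c→[0]}
  2. unlink(c)  ⇒  ..........  {}
  3. create(b)  ⇒  F.........  {b→[0]}
  4. create(d)  ⇒  FF........  {b→[0]; d→[1]}
  5. unlink(b)  ⇒  .F........  {d→[1]}
  6. create(c)  ⇒  FF........  {c→[0]; d→[1]}
  7. append(d, 1)  ⇒  FFF.......  {c→[0]; d→[1, 2]}
  8. append(c, 2)  ⇒  FFFFF.....  {c→[0, 3, 4]; d→[1, 2]}
  9. truncate(d, 1)  ⇒  FF.FF.....  {c→[0, 3, 4]; d→[1]}
  10. unlink(d)  ⇒  F..FF.....  {c→[0, 3, 4]}
  11. create(a)  ⇒  FF.FF.....  {a→[1]; c→[0, 3, 4]}

blocks(c) = [0, 3, 4]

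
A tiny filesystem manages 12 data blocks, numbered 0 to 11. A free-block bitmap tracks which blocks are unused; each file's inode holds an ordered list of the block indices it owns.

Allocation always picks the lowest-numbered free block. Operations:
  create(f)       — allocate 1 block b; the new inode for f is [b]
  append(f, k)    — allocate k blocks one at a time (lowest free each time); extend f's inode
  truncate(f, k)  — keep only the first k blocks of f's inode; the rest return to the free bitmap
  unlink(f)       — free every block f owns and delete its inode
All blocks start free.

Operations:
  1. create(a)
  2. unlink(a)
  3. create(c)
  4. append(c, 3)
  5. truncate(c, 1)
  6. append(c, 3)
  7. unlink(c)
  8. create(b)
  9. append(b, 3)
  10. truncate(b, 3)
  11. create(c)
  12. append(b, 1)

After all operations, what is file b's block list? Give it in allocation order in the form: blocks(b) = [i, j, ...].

blocks(b) = [0, 1, 2, 4]

after create(a) → a:[0]  free=[F...........]
after unlink(a) →   free=[............]
after create(c) → c:[0]  free=[F...........]
after append(c, 3) → c:[0, 1, 2, 3]  free=[FFFF........]
after truncate(c, 1) → c:[0]  free=[F...........]
after append(c, 3) → c:[0, 1, 2, 3]  free=[FFFF........]
after unlink(c) →   free=[............]
after create(b) → b:[0]  free=[F...........]
after append(b, 3) → b:[0, 1, 2, 3]  free=[FFFF........]
after truncate(b, 3) → b:[0, 1, 2]  free=[FFF.........]
after create(c) → b:[0, 1, 2], c:[3]  free=[FFFF........]
after append(b, 1) → b:[0, 1, 2, 4], c:[3]  free=[FFFFF.......]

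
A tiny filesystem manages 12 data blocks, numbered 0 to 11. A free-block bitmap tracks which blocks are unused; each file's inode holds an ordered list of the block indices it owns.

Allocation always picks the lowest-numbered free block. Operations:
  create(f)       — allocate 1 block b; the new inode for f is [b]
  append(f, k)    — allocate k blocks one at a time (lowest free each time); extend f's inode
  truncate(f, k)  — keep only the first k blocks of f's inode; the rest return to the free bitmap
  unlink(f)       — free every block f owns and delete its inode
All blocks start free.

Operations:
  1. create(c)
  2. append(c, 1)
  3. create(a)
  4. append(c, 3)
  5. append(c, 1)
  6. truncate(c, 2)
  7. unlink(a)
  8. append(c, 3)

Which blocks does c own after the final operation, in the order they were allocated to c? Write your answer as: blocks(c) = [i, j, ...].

  1. create(c)  ⇒  F...........  {c→[0]}
  2. append(c, 1)  ⇒  FF..........  {c→[0, 1]}
  3. create(a)  ⇒  FFF.........  {a→[2]; c→[0, 1]}
  4. append(c, 3)  ⇒  FFFFFF......  {a→[2]; c→[0, 1, 3, 4, 5]}
  5. append(c, 1)  ⇒  FFFFFFF.....  {a→[2]; c→[0, 1, 3, 4, 5, 6]}
  6. truncate(c, 2)  ⇒  FFF.........  {a→[2]; c→[0, 1]}
  7. unlink(a)  ⇒  FF..........  {c→[0, 1]}
  8. append(c, 3)  ⇒  FFFFF.......  {c→[0, 1, 2, 3, 4]}

blocks(c) = [0, 1, 2, 3, 4]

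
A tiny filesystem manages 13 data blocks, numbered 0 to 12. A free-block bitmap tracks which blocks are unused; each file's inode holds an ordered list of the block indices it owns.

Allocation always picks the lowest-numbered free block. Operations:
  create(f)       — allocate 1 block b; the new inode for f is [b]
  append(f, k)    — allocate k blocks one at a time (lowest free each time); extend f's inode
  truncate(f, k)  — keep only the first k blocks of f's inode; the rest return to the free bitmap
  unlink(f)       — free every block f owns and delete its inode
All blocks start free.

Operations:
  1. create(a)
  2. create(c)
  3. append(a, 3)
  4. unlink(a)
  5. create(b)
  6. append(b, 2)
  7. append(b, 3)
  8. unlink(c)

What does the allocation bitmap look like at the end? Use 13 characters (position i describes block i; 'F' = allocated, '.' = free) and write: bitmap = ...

  1. create(a)  ⇒  F............  {a→[0]}
  2. create(c)  ⇒  FF...........  {a→[0]; c→[1]}
  3. append(a, 3)  ⇒  FFFFF........  {a→[0, 2, 3, 4]; c→[1]}
  4. unlink(a)  ⇒  .F...........  {c→[1]}
  5. create(b)  ⇒  FF...........  {b→[0]; c→[1]}
  6. append(b, 2)  ⇒  FFFF.........  {b→[0, 2, 3]; c→[1]}
  7. append(b, 3)  ⇒  FFFFFFF......  {b→[0, 2, 3, 4, 5, 6]; c→[1]}
  8. unlink(c)  ⇒  F.FFFFF......  {b→[0, 2, 3, 4, 5, 6]}

bitmap = F.FFFFF......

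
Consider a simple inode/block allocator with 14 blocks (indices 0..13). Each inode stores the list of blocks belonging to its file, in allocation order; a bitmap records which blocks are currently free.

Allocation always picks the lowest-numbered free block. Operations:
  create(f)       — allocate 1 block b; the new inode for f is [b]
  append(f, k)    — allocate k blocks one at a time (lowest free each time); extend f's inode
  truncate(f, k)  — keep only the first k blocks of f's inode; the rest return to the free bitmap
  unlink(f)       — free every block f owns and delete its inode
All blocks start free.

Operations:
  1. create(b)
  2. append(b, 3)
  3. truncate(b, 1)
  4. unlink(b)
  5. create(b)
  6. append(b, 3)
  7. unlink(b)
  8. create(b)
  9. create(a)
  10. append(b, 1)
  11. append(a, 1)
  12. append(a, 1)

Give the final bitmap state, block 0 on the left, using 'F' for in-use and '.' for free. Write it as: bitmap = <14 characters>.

bitmap = FFFFF.........

[1] create(b) — b=0 (map F.............)
[2] append(b, 3) — b=0,1,2,3 (map FFFF..........)
[3] truncate(b, 1) — b=0 (map F.............)
[4] unlink(b) —  (map ..............)
[5] create(b) — b=0 (map F.............)
[6] append(b, 3) — b=0,1,2,3 (map FFFF..........)
[7] unlink(b) —  (map ..............)
[8] create(b) — b=0 (map F.............)
[9] create(a) — a=1 b=0 (map FF............)
[10] append(b, 1) — a=1 b=0,2 (map FFF...........)
[11] append(a, 1) — a=1,3 b=0,2 (map FFFF..........)
[12] append(a, 1) — a=1,3,4 b=0,2 (map FFFFF.........)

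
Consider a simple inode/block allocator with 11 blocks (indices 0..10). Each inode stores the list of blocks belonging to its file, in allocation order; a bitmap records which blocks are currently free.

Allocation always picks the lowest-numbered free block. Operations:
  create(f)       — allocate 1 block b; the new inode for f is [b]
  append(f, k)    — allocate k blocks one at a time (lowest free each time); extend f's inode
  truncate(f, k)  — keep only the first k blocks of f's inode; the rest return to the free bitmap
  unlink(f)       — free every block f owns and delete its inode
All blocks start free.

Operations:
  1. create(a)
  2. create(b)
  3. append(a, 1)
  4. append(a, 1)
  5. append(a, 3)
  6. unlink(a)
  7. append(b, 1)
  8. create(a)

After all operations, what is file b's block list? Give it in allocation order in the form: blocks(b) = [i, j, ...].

blocks(b) = [1, 0]

[1] create(a) — a=0 (map F..........)
[2] create(b) — a=0 b=1 (map FF.........)
[3] append(a, 1) — a=0,2 b=1 (map FFF........)
[4] append(a, 1) — a=0,2,3 b=1 (map FFFF.......)
[5] append(a, 3) — a=0,2,3,4,5,6 b=1 (map FFFFFFF....)
[6] unlink(a) — b=1 (map .F.........)
[7] append(b, 1) — b=1,0 (map FF.........)
[8] create(a) — a=2 b=1,0 (map FFF........)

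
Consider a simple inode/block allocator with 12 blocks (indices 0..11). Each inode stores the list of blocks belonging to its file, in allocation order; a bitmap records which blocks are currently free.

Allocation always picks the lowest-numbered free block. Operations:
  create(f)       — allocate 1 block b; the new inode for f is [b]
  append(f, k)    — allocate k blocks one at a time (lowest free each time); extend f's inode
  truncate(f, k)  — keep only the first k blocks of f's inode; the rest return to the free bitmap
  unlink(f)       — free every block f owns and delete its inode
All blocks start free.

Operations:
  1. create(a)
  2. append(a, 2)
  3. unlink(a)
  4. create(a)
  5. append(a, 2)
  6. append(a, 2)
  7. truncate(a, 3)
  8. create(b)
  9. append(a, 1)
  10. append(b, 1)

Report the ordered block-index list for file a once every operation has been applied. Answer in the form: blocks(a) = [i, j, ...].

blocks(a) = [0, 1, 2, 4]

  1. create(a)  ⇒  F...........  {a→[0]}
  2. append(a, 2)  ⇒  FFF.........  {a→[0, 1, 2]}
  3. unlink(a)  ⇒  ............  {}
  4. create(a)  ⇒  F...........  {a→[0]}
  5. append(a, 2)  ⇒  FFF.........  {a→[0, 1, 2]}
  6. append(a, 2)  ⇒  FFFFF.......  {a→[0, 1, 2, 3, 4]}
  7. truncate(a, 3)  ⇒  FFF.........  {a→[0, 1, 2]}
  8. create(b)  ⇒  FFFF........  {a→[0, 1, 2]; b→[3]}
  9. append(a, 1)  ⇒  FFFFF.......  {a→[0, 1, 2, 4]; b→[3]}
  10. append(b, 1)  ⇒  FFFFFF......  {a→[0, 1, 2, 4]; b→[3, 5]}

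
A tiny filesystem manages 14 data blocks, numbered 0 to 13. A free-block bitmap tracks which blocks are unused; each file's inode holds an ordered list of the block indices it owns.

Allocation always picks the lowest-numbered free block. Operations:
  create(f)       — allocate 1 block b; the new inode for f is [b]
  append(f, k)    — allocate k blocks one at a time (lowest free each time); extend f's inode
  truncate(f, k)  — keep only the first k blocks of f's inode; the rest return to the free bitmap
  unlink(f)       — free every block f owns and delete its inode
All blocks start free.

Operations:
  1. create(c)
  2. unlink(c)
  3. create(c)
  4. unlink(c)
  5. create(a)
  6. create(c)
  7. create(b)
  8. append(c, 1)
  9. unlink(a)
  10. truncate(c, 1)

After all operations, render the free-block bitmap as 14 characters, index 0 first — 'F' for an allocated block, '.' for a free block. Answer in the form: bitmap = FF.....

[1] create(c) — c=0 (map F.............)
[2] unlink(c) —  (map ..............)
[3] create(c) — c=0 (map F.............)
[4] unlink(c) —  (map ..............)
[5] create(a) — a=0 (map F.............)
[6] create(c) — a=0 c=1 (map FF............)
[7] create(b) — a=0 b=2 c=1 (map FFF...........)
[8] append(c, 1) — a=0 b=2 c=1,3 (map FFFF..........)
[9] unlink(a) — b=2 c=1,3 (map .FFF..........)
[10] truncate(c, 1) — b=2 c=1 (map .FF...........)

bitmap = .FF...........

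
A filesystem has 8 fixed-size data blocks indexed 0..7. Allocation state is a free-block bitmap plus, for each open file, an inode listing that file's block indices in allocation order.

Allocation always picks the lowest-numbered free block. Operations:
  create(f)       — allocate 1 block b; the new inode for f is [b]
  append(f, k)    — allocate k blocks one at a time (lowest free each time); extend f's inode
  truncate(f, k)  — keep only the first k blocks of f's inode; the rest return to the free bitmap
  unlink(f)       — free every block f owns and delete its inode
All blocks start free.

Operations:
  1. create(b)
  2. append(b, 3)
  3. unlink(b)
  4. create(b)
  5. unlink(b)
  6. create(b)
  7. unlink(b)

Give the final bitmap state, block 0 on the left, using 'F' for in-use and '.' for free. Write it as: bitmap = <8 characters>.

  1. create(b)  ⇒  F.......  {b→[0]}
  2. append(b, 3)  ⇒  FFFF....  {b→[0, 1, 2, 3]}
  3. unlink(b)  ⇒  ........  {}
  4. create(b)  ⇒  F.......  {b→[0]}
  5. unlink(b)  ⇒  ........  {}
  6. create(b)  ⇒  F.......  {b→[0]}
  7. unlink(b)  ⇒  ........  {}

bitmap = ........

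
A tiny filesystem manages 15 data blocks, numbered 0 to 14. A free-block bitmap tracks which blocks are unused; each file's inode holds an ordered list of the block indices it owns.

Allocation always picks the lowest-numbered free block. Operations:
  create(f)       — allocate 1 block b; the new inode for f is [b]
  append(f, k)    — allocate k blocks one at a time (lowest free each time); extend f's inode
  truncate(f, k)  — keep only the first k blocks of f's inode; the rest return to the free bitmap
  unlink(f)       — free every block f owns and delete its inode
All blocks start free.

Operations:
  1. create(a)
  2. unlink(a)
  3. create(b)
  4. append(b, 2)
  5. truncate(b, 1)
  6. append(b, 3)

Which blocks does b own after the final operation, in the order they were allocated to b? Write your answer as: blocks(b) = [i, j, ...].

blocks(b) = [0, 1, 2, 3]

after create(a) → a:[0]  free=[F..............]
after unlink(a) →   free=[...............]
after create(b) → b:[0]  free=[F..............]
after append(b, 2) → b:[0, 1, 2]  free=[FFF............]
after truncate(b, 1) → b:[0]  free=[F..............]
after append(b, 3) → b:[0, 1, 2, 3]  free=[FFFF...........]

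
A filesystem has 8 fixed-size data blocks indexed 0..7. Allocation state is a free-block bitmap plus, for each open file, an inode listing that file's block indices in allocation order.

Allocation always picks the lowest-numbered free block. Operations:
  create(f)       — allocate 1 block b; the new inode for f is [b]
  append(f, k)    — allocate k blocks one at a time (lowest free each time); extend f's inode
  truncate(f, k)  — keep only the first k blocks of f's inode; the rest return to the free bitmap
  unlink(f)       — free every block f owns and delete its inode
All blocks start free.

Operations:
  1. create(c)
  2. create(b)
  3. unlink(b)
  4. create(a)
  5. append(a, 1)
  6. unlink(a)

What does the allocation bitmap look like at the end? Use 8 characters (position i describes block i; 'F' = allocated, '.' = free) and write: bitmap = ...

create(c): bitmap=F....... | c=[0]
create(b): bitmap=FF...... | b=[1] c=[0]
unlink(b): bitmap=F....... | c=[0]
create(a): bitmap=FF...... | a=[1] c=[0]
append(a, 1): bitmap=FFF..... | a=[1, 2] c=[0]
unlink(a): bitmap=F....... | c=[0]

bitmap = F.......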